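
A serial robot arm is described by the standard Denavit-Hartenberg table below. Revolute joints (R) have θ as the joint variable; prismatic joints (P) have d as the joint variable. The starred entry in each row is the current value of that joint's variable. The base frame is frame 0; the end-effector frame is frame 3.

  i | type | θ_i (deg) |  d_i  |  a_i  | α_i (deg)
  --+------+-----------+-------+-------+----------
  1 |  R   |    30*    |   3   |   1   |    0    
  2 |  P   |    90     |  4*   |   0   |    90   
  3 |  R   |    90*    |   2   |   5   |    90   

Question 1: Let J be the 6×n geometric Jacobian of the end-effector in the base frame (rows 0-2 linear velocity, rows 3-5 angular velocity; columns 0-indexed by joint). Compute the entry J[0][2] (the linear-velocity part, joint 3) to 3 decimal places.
axis z_2 = (0.8660,0.5000,0.0000); lever o_n−o_2 = (1.7321,1.0000,5.0000)
cross product → J_v[:, 2] = (2.5000,-4.3301,0.0000)
J_ω[:, 2] = z_2
entry J[0][2] = 2.5000

2.500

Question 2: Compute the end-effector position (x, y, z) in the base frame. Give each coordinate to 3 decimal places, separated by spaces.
2.598 1.500 12.000

after link 1: o_1 = (0.8660, 0.5000, 3.0000)
after link 2: o_2 = (0.8660, 0.5000, 7.0000)
after link 3: o_3 = (2.5981, 1.5000, 12.0000)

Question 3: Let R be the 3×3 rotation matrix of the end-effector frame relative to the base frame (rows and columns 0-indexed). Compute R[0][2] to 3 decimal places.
-0.500

End-effector z-axis (col 2 of R) = (-0.5000,0.8660,-0.0000)
R[0][2] = -0.5000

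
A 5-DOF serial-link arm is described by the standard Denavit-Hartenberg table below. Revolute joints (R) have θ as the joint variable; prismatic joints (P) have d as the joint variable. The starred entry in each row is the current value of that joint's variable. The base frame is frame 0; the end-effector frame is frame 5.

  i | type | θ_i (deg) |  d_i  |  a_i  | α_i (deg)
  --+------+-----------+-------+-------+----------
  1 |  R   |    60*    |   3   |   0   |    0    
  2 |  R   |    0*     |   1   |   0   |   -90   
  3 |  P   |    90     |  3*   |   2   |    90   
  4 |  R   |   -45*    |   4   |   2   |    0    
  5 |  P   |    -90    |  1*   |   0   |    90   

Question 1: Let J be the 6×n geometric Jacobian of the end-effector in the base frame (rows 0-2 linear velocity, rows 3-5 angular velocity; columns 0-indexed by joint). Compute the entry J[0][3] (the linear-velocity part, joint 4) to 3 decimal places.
axis z_3 = (0.5000,0.8660,0.0000); lever o_n−o_3 = (3.7247,3.6230,-1.4142)
cross product → J_v[:, 3] = (-1.2247,0.7071,-1.4142)
J_ω[:, 3] = z_3
entry J[0][3] = -1.2247

-1.225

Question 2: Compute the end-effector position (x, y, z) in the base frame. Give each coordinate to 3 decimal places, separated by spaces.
after link 1: o_1 = (0.0000, 0.0000, 3.0000)
after link 2: o_2 = (0.0000, 0.0000, 4.0000)
after link 3: o_3 = (-2.5981, 1.5000, 2.0000)
after link 4: o_4 = (0.6267, 4.2570, 0.5858)
after link 5: o_5 = (1.1267, 5.1230, 0.5858)

1.127 5.123 0.586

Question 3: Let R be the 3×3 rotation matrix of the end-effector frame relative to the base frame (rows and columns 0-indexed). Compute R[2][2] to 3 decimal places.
End-effector z-axis (col 2 of R) = (-0.6124,0.3536,0.7071)
R[2][2] = 0.7071

0.707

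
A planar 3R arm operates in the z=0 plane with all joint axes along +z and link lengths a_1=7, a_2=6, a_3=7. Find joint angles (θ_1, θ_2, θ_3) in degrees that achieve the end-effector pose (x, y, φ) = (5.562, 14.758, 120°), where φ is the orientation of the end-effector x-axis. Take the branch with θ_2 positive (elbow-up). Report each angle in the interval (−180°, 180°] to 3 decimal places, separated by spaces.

29.994 30.012 59.994

wrist centre = target − a_3·(cos φ, sin φ) = (9.0620, 8.6958)
cos θ_2 = (157.7372−7²−6²)/(2·7·6) = 0.8659; θ_2 = 30.0122° (elbow-up)
β = atan2(8.6958,9.0620) = 43.8187°; ψ = atan2(3.0011,12.1955) = 13.8248°
θ_1 = β − ψ = 29.9939°
θ_3 = φ − θ_1 − θ_2 = 59.9939° (wrapped to (-180°,180°])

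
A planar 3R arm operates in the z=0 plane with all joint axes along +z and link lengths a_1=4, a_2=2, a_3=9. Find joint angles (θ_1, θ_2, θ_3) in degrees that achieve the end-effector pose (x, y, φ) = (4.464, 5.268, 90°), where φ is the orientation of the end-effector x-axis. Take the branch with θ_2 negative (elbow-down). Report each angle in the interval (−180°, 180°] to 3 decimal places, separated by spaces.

wrist centre = target − a_3·(cos φ, sin φ) = (4.4640, -3.7320)
cos θ_2 = (33.8551−4²−2²)/(2·4·2) = 0.8659; θ_2 = -30.0092° (elbow-down)
β = atan2(-3.7320,4.4640) = -39.8963°; ψ = atan2(-1.0003,5.7319) = -9.8991°
θ_1 = β − ψ = -29.9973°
θ_3 = φ − θ_1 − θ_2 = 150.0065° (wrapped to (-180°,180°])

-29.997 -30.009 150.006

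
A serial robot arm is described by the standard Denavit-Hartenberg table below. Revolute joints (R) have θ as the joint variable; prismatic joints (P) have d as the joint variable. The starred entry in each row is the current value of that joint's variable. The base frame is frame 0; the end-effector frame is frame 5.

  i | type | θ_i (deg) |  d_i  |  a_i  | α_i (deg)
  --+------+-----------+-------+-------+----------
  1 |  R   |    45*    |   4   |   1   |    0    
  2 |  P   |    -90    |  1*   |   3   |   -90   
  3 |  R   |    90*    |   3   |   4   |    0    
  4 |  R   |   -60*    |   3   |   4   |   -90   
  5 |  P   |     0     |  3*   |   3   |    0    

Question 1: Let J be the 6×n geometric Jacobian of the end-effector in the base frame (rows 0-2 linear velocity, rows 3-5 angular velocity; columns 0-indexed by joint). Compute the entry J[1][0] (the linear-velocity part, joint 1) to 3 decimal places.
10.297

axis z_0 = ẑ; lever o_n−o_0 = (10.2970,-0.3975,-5.0981)
cross product → J_v[:, 0] = (0.3975,10.2970,-0.0000)
J_ω[:, 0] = z_0
entry J[1][0] = 10.2970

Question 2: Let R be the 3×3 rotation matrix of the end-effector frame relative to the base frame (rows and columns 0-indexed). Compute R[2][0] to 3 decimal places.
-0.500

End-effector x-axis (col 0 of R) = (0.6124,-0.6124,-0.5000)
R[2][0] = -0.5000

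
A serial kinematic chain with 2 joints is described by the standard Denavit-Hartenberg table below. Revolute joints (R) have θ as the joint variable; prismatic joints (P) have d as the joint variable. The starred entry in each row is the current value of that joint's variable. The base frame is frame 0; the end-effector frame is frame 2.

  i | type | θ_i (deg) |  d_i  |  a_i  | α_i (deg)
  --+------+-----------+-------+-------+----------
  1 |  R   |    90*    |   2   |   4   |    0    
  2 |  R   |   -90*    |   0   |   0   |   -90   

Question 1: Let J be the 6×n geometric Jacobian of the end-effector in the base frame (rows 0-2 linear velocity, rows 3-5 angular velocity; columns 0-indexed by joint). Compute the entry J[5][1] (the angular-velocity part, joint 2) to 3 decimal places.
1.000

axis z_1 = (0.0000,0.0000,1.0000); lever o_n−o_1 = (0.0000,0.0000,0.0000)
cross product → J_v[:, 1] = (0.0000,0.0000,0.0000)
J_ω[:, 1] = z_1
entry J[5][1] = 1.0000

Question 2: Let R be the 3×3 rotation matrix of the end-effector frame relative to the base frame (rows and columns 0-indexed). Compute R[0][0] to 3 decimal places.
1.000

End-effector x-axis (col 0 of R) = (1.0000,0.0000,0.0000)
R[0][0] = 1.0000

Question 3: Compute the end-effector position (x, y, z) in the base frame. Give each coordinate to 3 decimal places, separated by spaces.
after link 1: o_1 = (0.0000, 4.0000, 2.0000)
after link 2: o_2 = (0.0000, 4.0000, 2.0000)

0.000 4.000 2.000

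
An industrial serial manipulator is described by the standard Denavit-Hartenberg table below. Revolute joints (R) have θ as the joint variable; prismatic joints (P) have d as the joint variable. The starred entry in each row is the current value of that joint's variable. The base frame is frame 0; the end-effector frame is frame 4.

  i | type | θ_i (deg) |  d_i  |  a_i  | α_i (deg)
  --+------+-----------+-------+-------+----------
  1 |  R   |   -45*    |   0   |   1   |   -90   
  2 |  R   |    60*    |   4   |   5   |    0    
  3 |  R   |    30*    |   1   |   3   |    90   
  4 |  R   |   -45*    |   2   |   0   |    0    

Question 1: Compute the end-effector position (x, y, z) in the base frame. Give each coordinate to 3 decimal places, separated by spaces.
after link 1: o_1 = (0.7071, -0.7071, 0.0000)
after link 2: o_2 = (5.3033, 0.3536, -4.3301)
after link 3: o_3 = (6.0104, 1.0607, -7.3301)
after link 4: o_4 = (7.4246, -0.3536, -7.3301)

7.425 -0.354 -7.330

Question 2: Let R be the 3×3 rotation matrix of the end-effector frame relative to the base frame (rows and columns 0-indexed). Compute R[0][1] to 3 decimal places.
0.500

End-effector y-axis (col 1 of R) = (0.5000,0.5000,-0.7071)
R[0][1] = 0.5000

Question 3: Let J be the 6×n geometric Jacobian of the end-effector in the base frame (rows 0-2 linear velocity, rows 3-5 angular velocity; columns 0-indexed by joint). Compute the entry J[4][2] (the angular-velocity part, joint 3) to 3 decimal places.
axis z_2 = (0.7071,0.7071,0.0000); lever o_n−o_2 = (2.1213,-0.7071,-3.0000)
cross product → J_v[:, 2] = (-2.1213,2.1213,-2.0000)
J_ω[:, 2] = z_2
entry J[4][2] = 0.7071

0.707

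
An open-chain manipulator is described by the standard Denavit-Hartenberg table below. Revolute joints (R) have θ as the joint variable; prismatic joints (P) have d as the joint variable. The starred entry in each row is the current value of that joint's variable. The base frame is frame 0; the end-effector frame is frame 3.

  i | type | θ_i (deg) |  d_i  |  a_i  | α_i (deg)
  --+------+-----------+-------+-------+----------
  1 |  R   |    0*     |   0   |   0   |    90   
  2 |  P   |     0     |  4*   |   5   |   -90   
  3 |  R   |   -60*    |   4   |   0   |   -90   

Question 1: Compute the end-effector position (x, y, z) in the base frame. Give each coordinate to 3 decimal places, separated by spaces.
5.000 -4.000 4.000

after link 1: o_1 = (0.0000, 0.0000, 0.0000)
after link 2: o_2 = (5.0000, -4.0000, 0.0000)
after link 3: o_3 = (5.0000, -4.0000, 4.0000)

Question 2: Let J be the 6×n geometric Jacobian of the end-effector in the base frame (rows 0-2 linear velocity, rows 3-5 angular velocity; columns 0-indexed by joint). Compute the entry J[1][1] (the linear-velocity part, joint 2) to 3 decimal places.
prismatic axis z_1 = (0.0000,-1.0000,0.0000)
J_v[:, 1] = z_1; J_ω[:, 1] = (0,0,0)
entry J[1][1] = -1.0000

-1.000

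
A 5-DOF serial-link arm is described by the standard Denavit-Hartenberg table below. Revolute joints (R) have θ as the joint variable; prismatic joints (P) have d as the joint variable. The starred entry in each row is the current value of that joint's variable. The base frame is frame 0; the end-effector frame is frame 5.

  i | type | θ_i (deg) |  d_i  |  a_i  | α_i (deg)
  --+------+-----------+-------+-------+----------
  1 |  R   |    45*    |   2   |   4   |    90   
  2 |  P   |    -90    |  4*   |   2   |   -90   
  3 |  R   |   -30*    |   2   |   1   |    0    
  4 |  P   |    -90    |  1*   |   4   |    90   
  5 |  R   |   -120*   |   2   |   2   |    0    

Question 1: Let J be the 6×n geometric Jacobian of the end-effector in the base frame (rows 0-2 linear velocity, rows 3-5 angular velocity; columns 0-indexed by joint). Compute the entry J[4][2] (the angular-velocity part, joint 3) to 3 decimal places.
axis z_2 = (0.7071,0.7071,0.0000); lever o_n−o_2 = (2.3801,-0.5870,2.3660)
cross product → J_v[:, 2] = (1.6730,-1.6730,-2.0981)
J_ω[:, 2] = z_2
entry J[4][2] = 0.7071

0.707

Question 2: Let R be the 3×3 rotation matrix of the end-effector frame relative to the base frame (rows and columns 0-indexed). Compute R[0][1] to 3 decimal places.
End-effector y-axis (col 1 of R) = (0.1768,-0.8839,0.4330)
R[0][1] = 0.1768

0.177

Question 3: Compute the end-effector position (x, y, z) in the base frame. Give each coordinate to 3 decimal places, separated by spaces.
8.037 -0.587 2.366

after link 1: o_1 = (2.8284, 2.8284, 2.0000)
after link 2: o_2 = (5.6569, -0.0000, 0.0000)
after link 3: o_3 = (7.4246, 1.0607, -0.8660)
after link 4: o_4 = (10.5812, -0.6817, 1.1340)
after link 5: o_5 = (8.0370, -0.5870, 2.3660)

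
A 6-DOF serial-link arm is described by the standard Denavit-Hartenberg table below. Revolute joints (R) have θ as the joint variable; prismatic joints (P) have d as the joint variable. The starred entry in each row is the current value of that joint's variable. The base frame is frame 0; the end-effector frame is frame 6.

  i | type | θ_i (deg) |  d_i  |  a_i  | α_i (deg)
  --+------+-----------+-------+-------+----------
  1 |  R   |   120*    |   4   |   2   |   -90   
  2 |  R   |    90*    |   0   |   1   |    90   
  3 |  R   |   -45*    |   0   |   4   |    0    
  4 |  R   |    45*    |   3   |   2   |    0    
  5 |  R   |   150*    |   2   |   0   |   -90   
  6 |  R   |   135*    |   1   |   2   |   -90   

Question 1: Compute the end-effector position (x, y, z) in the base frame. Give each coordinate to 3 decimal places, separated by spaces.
1.019 7.038 -2.553

after link 1: o_1 = (-1.0000, 1.7321, 4.0000)
after link 2: o_2 = (-1.0000, 1.7321, 3.0000)
after link 3: o_3 = (1.4495, 3.1463, 0.1716)
after link 4: o_4 = (-0.0505, 5.7443, -1.8284)
after link 5: o_5 = (-1.0505, 7.4764, -1.8284)
after link 6: o_6 = (1.0190, 7.0382, -2.5532)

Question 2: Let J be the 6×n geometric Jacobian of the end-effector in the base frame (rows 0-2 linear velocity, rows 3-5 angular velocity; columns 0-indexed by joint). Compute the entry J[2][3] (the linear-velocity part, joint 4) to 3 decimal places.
-1.573

axis z_3 = (-0.5000,0.8660,0.0000); lever o_n−o_3 = (-0.4305,3.8919,-2.7247)
cross product → J_v[:, 3] = (-2.3597,-1.3624,-1.5731)
J_ω[:, 3] = z_3
entry J[2][3] = -1.5731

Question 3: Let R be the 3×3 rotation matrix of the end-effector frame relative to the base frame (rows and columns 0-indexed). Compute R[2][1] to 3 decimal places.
-0.500

End-effector y-axis (col 1 of R) = (-0.7500,-0.4330,-0.5000)
R[2][1] = -0.5000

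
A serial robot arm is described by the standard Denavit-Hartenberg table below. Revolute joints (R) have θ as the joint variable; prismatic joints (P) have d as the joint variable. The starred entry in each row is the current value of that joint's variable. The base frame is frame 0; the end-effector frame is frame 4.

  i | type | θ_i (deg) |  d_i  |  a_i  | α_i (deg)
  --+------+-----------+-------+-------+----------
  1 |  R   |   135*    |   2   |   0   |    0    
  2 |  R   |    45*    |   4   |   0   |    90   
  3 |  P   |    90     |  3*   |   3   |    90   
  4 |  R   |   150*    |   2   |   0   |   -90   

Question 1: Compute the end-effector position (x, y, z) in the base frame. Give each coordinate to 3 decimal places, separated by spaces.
after link 1: o_1 = (0.0000, 0.0000, 2.0000)
after link 2: o_2 = (0.0000, 0.0000, 6.0000)
after link 3: o_3 = (0.0000, 3.0000, 9.0000)
after link 4: o_4 = (-2.0000, 3.0000, 9.0000)

-2.000 3.000 9.000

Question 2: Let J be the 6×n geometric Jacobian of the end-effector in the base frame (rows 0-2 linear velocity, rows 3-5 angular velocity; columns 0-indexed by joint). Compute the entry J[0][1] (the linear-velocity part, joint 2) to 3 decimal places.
-3.000

axis z_1 = (0.0000,0.0000,1.0000); lever o_n−o_1 = (-2.0000,3.0000,7.0000)
cross product → J_v[:, 1] = (-3.0000,-2.0000,0.0000)
J_ω[:, 1] = z_1
entry J[0][1] = -3.0000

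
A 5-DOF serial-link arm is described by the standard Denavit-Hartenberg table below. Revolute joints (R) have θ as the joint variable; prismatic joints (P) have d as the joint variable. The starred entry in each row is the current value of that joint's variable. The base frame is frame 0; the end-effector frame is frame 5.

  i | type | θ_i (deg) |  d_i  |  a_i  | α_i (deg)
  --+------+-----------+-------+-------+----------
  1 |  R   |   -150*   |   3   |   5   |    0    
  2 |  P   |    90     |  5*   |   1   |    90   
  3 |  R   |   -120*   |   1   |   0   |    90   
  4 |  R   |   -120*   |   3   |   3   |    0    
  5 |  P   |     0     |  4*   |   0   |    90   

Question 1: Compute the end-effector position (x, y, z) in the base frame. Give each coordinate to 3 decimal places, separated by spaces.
after link 1: o_1 = (-4.3301, -2.5000, 3.0000)
after link 2: o_2 = (-3.8301, -3.3660, 8.0000)
after link 3: o_3 = (-4.6962, -3.8660, 8.0000)
after link 4: o_4 = (-3.3702, -0.9665, 10.7990)
after link 5: o_5 = (-5.1022, 2.0335, 12.7990)

-5.102 2.033 12.799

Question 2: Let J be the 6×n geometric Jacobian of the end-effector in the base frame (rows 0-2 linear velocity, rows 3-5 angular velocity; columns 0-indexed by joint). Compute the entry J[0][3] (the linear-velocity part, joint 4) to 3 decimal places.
0.650

axis z_3 = (-0.4330,0.7500,0.5000); lever o_n−o_3 = (-0.4061,5.8995,4.7990)
cross product → J_v[:, 3] = (0.6495,1.8750,-2.2500)
J_ω[:, 3] = z_3
entry J[0][3] = 0.6495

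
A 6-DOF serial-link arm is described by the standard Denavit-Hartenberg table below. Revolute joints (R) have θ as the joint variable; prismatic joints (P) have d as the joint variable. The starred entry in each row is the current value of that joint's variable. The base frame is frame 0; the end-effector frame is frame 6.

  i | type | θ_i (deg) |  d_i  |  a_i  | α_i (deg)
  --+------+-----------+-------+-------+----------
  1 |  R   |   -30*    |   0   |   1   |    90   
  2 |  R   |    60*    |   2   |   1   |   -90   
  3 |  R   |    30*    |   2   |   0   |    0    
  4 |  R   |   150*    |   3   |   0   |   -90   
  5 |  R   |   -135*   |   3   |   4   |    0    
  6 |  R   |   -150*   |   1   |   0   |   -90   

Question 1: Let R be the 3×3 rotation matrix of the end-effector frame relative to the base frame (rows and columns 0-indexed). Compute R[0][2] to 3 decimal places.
End-effector z-axis (col 2 of R) = (0.6124,-0.3536,0.7071)
R[0][2] = 0.6124

0.612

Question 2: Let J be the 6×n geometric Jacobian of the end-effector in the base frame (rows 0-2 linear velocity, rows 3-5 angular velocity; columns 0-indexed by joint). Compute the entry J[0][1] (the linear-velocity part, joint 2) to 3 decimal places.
-6.261

axis z_1 = (-0.5000,-0.8660,0.0000); lever o_n−o_1 = (-7.2136,-2.7635,7.2297)
cross product → J_v[:, 1] = (-6.2611,3.6149,-4.8654)
J_ω[:, 1] = z_1
entry J[0][1] = -6.2611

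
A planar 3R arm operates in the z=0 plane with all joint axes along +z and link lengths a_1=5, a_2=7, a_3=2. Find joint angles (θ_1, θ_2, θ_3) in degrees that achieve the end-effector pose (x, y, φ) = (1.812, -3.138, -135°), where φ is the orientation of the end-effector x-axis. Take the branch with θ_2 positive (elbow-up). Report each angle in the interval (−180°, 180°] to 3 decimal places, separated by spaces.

-134.994 149.997 -150.003

wrist centre = target − a_3·(cos φ, sin φ) = (3.2262, -1.7238)
cos θ_2 = (13.3799−5²−7²)/(2·5·7) = -0.8660; θ_2 = 149.9973° (elbow-up)
β = atan2(-1.7238,3.2262) = -28.1159°; ψ = atan2(3.5003,-1.0620) = 106.8781°
θ_1 = β − ψ = -134.9940°
θ_3 = φ − θ_1 − θ_2 = -150.0033° (wrapped to (-180°,180°])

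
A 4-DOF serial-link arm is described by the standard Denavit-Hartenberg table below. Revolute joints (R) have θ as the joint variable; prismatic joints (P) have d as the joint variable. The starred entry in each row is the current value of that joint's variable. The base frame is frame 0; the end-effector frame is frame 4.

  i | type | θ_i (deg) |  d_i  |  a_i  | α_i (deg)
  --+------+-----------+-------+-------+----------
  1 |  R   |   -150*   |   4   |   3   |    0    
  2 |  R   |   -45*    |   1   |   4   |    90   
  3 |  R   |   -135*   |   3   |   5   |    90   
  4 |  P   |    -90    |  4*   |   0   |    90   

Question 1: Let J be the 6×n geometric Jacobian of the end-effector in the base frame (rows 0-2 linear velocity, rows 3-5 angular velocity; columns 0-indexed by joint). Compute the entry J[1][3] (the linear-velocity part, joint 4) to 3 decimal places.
-0.183

prismatic axis z_3 = (0.6830,-0.1830,0.7071)
J_v[:, 3] = z_3; J_ω[:, 3] = (0,0,0)
entry J[1][3] = -0.1830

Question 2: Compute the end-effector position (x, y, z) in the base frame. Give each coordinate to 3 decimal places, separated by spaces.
0.462 0.786 4.293

after link 1: o_1 = (-2.5981, -1.5000, 4.0000)
after link 2: o_2 = (-6.4618, -0.4647, 5.0000)
after link 3: o_3 = (-2.2703, 1.5180, 1.4645)
after link 4: o_4 = (0.4618, 0.7859, 4.2929)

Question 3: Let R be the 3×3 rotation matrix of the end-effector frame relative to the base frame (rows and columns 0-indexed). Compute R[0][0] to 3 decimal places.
-0.259

End-effector x-axis (col 0 of R) = (-0.2588,-0.9659,-0.0000)
R[0][0] = -0.2588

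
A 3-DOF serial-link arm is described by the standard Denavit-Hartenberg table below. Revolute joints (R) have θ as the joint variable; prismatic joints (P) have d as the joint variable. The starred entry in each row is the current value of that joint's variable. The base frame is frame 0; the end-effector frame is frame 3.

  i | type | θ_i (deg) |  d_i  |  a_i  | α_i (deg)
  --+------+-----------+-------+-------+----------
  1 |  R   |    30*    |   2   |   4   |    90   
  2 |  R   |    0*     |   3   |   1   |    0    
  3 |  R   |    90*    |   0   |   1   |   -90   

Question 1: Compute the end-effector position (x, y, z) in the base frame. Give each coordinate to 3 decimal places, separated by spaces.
after link 1: o_1 = (3.4641, 2.0000, 2.0000)
after link 2: o_2 = (5.8301, -0.0981, 2.0000)
after link 3: o_3 = (5.8301, -0.0981, 3.0000)

5.830 -0.098 3.000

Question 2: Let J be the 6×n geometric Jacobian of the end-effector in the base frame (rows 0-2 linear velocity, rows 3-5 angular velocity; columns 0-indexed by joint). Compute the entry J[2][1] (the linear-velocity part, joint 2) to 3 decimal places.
axis z_1 = (0.5000,-0.8660,0.0000); lever o_n−o_1 = (2.3660,-2.0981,1.0000)
cross product → J_v[:, 1] = (-0.8660,-0.5000,1.0000)
J_ω[:, 1] = z_1
entry J[2][1] = 1.0000

1.000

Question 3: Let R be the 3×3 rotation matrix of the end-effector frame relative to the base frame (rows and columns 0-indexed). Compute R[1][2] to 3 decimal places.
-0.500

End-effector z-axis (col 2 of R) = (-0.8660,-0.5000,0.0000)
R[1][2] = -0.5000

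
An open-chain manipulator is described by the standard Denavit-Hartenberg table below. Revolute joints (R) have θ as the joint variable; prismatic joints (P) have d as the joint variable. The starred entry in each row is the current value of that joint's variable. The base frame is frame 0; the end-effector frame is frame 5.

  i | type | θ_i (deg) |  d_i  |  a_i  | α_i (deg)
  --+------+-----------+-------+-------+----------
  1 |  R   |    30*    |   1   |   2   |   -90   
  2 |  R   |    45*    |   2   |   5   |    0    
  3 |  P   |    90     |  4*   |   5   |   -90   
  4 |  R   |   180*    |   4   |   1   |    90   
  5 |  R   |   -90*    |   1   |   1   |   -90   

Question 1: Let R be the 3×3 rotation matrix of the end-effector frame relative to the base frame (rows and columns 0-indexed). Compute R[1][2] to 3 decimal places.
0.354

End-effector z-axis (col 2 of R) = (0.6124,0.3536,0.7071)
R[1][2] = 0.3536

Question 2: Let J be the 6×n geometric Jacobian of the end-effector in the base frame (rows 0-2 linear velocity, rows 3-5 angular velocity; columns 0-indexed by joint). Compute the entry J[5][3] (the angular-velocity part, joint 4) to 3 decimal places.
0.707

axis z_3 = (-0.6124,-0.3536,0.7071); lever o_n−o_3 = (-0.7247,-1.5731,2.8284)
cross product → J_v[:, 3] = (0.1124,1.2196,0.7071)
J_ω[:, 3] = z_3
entry J[5][3] = 0.7071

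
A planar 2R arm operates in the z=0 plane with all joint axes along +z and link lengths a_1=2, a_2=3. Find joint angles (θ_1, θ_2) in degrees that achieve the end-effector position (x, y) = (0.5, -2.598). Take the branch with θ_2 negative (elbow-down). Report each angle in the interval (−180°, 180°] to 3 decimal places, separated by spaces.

cos θ_2 = (6.9996−2²−3²)/(2·2·3) = -0.5000; θ_2 = -120.0022° (elbow-down)
β = atan2(-2.5980,0.5000) = -79.1063°; ψ = atan2(-2.5980,0.4999) = -79.1085°
θ_1 = β − ψ = 0.0022°

0.002 -120.002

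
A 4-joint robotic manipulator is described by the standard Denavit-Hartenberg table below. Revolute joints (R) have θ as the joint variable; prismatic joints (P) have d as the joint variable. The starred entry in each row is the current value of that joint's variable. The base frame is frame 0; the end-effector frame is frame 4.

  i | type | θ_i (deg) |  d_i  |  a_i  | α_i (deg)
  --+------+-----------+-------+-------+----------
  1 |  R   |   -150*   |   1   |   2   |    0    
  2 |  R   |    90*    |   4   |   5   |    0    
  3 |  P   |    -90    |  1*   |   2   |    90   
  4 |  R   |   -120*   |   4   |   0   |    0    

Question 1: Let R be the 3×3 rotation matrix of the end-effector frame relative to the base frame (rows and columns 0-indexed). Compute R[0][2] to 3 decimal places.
-0.500

End-effector z-axis (col 2 of R) = (-0.5000,0.8660,0.0000)
R[0][2] = -0.5000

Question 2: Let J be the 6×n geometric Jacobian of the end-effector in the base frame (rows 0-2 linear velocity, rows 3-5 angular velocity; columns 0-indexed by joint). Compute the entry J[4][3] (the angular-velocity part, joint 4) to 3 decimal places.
axis z_3 = (-0.5000,0.8660,0.0000); lever o_n−o_3 = (-2.0000,3.4641,0.0000)
cross product → J_v[:, 3] = (-0.0000,-0.0000,0.0000)
J_ω[:, 3] = z_3
entry J[4][3] = 0.8660

0.866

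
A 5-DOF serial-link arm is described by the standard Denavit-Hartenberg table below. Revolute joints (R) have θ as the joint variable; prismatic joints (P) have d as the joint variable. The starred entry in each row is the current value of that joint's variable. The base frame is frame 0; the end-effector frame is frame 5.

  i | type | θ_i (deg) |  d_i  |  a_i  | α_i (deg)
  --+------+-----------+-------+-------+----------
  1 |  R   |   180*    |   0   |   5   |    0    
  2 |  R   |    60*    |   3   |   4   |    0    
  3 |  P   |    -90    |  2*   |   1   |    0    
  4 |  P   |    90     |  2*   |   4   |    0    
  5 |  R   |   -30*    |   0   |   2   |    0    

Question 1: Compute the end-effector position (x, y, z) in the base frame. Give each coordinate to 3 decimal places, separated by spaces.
after link 1: o_1 = (-5.0000, 0.0000, 0.0000)
after link 2: o_2 = (-7.0000, -3.4641, 3.0000)
after link 3: o_3 = (-7.8660, -2.9641, 5.0000)
after link 4: o_4 = (-9.8660, -6.4282, 7.0000)
after link 5: o_5 = (-11.5981, -7.4282, 7.0000)

-11.598 -7.428 7.000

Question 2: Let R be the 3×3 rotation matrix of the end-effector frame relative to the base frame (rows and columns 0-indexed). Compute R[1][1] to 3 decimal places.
End-effector y-axis (col 1 of R) = (0.5000,-0.8660,0.0000)
R[1][1] = -0.8660

-0.866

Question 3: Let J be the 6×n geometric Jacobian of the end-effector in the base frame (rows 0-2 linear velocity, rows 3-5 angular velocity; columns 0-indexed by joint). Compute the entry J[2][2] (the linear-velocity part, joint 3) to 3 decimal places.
prismatic axis z_2 = (0.0000,0.0000,1.0000)
J_v[:, 2] = z_2; J_ω[:, 2] = (0,0,0)
entry J[2][2] = 1.0000

1.000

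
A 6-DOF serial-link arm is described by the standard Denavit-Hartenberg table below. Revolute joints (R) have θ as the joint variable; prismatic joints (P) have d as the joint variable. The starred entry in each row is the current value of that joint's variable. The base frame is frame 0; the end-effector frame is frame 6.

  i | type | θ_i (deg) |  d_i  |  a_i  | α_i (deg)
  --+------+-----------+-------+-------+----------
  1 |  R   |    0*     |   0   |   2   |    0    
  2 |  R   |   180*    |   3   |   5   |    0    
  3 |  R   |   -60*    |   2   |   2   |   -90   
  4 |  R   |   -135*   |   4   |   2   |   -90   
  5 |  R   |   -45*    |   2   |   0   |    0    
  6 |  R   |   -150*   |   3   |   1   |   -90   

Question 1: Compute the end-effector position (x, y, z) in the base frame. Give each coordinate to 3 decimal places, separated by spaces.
after link 1: o_1 = (2.0000, 0.0000, 0.0000)
after link 2: o_2 = (-3.0000, 0.0000, 3.0000)
after link 3: o_3 = (-4.0000, 1.7321, 5.0000)
after link 4: o_4 = (-6.7570, -1.4927, 6.4142)
after link 5: o_5 = (-7.4641, -0.2679, 7.8284)
after link 6: o_6 = (-8.6421, 2.2901, 9.2667)

-8.642 2.290 9.267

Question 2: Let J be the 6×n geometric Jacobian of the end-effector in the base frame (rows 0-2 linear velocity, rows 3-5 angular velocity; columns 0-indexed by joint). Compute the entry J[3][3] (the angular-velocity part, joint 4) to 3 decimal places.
-0.866

axis z_3 = (-0.8660,-0.5000,0.0000); lever o_n−o_3 = (-4.6421,0.5580,4.2667)
cross product → J_v[:, 3] = (-2.1334,3.6951,-2.8043)
J_ω[:, 3] = z_3
entry J[3][3] = -0.8660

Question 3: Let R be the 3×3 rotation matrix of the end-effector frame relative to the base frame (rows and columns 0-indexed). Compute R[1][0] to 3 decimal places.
End-effector x-axis (col 0 of R) = (-0.1174,0.7209,-0.6830)
R[1][0] = 0.7209

0.721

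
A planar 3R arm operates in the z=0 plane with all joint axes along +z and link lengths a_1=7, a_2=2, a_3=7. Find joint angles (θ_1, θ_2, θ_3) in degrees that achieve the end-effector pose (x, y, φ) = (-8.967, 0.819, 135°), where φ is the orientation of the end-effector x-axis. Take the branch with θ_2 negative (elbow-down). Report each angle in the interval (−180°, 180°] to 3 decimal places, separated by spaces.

-119.994 -134.999 29.993

wrist centre = target − a_3·(cos φ, sin φ) = (-4.0173, -4.1307)
cos θ_2 = (33.2014−7²−2²)/(2·7·2) = -0.7071; θ_2 = -134.9989° (elbow-down)
β = atan2(-4.1307,-4.0173) = -134.2020°; ψ = atan2(-1.4142,5.5858) = -14.2078°
θ_1 = β − ψ = -119.9941°
θ_3 = φ − θ_1 − θ_2 = 29.9930° (wrapped to (-180°,180°])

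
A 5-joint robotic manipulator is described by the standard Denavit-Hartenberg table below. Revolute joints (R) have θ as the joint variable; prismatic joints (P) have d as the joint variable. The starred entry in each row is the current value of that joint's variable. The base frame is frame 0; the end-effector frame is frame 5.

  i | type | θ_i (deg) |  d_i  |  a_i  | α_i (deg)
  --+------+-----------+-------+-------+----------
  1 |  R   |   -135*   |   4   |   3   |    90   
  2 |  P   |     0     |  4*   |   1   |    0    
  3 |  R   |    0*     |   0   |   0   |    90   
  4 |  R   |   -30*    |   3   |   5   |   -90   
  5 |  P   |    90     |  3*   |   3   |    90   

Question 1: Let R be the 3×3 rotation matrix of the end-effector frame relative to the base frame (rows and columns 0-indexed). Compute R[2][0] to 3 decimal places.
End-effector x-axis (col 0 of R) = (0.0000,-0.0000,1.0000)
R[2][0] = 1.0000

1.000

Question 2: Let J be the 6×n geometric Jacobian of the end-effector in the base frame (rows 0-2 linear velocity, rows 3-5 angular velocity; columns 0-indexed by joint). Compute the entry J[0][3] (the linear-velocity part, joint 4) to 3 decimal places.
axis z_3 = (-0.0000,0.0000,-1.0000); lever o_n−o_3 = (-4.1919,-4.0532,0.0000)
cross product → J_v[:, 3] = (-4.0532,4.1919,0.0000)
J_ω[:, 3] = z_3
entry J[0][3] = -4.0532

-4.053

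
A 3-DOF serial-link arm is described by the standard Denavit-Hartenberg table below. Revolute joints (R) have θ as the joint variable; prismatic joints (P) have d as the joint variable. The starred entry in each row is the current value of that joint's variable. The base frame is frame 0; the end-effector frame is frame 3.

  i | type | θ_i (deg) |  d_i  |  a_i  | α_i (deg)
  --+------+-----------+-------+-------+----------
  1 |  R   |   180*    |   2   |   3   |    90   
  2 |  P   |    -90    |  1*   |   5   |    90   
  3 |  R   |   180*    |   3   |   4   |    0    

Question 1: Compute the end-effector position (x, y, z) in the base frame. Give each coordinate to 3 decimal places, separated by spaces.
0.000 1.000 1.000

after link 1: o_1 = (-3.0000, 0.0000, 2.0000)
after link 2: o_2 = (-3.0000, 1.0000, -3.0000)
after link 3: o_3 = (0.0000, 1.0000, 1.0000)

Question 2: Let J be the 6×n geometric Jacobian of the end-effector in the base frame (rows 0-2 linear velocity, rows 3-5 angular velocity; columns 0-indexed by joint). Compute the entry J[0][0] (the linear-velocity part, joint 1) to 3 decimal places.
-1.000

axis z_0 = ẑ; lever o_n−o_0 = (0.0000,1.0000,1.0000)
cross product → J_v[:, 0] = (-1.0000,0.0000,0.0000)
J_ω[:, 0] = z_0
entry J[0][0] = -1.0000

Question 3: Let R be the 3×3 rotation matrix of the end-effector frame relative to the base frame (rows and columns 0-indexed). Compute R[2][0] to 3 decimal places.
1.000

End-effector x-axis (col 0 of R) = (0.0000,0.0000,1.0000)
R[2][0] = 1.0000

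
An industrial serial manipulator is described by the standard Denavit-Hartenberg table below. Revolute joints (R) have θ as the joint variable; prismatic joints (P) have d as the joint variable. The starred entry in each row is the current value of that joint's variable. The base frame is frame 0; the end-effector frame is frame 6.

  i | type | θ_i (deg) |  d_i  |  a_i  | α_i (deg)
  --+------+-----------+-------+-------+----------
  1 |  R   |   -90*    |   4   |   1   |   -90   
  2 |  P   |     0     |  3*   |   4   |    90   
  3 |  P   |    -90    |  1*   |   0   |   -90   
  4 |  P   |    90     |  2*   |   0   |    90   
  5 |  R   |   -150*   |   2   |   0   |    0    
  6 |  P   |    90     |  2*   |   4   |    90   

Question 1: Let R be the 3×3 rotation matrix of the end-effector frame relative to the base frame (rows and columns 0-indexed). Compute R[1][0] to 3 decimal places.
0.866

End-effector x-axis (col 0 of R) = (-0.0000,0.8660,-0.5000)
R[1][0] = 0.8660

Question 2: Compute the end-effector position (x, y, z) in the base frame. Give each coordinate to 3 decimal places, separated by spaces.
-1.000 -3.536 3.000

after link 1: o_1 = (0.0000, -1.0000, 4.0000)
after link 2: o_2 = (3.0000, -5.0000, 4.0000)
after link 3: o_3 = (3.0000, -5.0000, 5.0000)
after link 4: o_4 = (3.0000, -7.0000, 5.0000)
after link 5: o_5 = (1.0000, -7.0000, 5.0000)
after link 6: o_6 = (-1.0000, -3.5359, 3.0000)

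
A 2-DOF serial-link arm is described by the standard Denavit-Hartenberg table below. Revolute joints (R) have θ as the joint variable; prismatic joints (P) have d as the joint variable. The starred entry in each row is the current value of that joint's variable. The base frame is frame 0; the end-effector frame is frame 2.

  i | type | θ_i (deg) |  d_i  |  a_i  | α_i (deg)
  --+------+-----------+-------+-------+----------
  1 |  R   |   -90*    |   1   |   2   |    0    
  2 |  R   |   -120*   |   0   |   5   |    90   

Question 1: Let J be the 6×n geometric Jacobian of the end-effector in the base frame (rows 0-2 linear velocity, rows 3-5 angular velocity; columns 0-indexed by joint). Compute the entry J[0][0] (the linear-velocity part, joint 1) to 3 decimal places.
axis z_0 = ẑ; lever o_n−o_0 = (-4.3301,0.5000,1.0000)
cross product → J_v[:, 0] = (-0.5000,-4.3301,0.0000)
J_ω[:, 0] = z_0
entry J[0][0] = -0.5000

-0.500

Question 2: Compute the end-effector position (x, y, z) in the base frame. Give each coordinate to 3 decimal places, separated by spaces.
after link 1: o_1 = (0.0000, -2.0000, 1.0000)
after link 2: o_2 = (-4.3301, 0.5000, 1.0000)

-4.330 0.500 1.000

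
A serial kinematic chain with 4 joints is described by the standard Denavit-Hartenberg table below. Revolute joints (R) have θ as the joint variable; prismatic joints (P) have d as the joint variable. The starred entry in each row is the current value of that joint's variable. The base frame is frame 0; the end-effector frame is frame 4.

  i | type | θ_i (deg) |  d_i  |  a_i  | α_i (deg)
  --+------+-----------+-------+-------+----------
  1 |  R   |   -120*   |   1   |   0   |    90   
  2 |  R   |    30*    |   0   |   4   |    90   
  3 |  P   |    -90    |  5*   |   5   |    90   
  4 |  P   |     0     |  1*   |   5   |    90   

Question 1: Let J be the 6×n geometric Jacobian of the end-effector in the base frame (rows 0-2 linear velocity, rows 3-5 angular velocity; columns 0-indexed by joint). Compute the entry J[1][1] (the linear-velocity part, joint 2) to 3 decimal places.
axis z_1 = (-0.8660,0.5000,0.0000); lever o_n−o_1 = (6.1112,-9.4151,-2.8301)
cross product → J_v[:, 1] = (-1.4151,-2.4510,5.0981)
J_ω[:, 1] = z_1
entry J[1][1] = -2.4510

-2.451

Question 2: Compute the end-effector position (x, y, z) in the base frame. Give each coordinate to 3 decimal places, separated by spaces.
6.111 -9.415 -1.830

after link 1: o_1 = (0.0000, 0.0000, 1.0000)
after link 2: o_2 = (-1.7321, -3.0000, 3.0000)
after link 3: o_3 = (1.3481, -7.6651, -1.3301)
after link 4: o_4 = (6.1112, -9.4151, -1.8301)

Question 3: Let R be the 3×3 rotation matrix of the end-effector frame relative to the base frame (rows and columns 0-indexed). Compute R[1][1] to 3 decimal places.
0.750

End-effector y-axis (col 1 of R) = (0.4330,0.7500,-0.5000)
R[1][1] = 0.7500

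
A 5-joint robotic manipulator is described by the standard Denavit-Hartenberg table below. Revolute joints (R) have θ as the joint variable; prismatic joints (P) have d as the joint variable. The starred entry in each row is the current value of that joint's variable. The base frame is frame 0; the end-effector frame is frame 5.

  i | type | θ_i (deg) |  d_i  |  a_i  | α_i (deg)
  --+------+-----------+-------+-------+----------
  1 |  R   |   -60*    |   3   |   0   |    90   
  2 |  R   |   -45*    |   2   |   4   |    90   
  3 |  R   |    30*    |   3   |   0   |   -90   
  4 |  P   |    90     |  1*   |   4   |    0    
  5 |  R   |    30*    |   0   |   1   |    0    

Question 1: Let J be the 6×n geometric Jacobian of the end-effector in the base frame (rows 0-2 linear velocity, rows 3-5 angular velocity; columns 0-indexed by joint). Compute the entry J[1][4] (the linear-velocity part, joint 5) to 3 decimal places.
axis z_4 = (-0.9268,-0.1268,0.3536); lever o_n−o_4 = (0.3696,-0.1402,0.9186)
cross product → J_v[:, 4] = (-0.0669,0.9820,0.1768)
J_ω[:, 4] = z_4
entry J[1][4] = 0.9820

0.982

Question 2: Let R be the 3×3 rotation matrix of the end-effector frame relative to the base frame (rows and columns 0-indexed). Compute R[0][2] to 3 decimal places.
-0.927

End-effector z-axis (col 2 of R) = (-0.9268,-0.1268,0.3536)
R[0][2] = -0.9268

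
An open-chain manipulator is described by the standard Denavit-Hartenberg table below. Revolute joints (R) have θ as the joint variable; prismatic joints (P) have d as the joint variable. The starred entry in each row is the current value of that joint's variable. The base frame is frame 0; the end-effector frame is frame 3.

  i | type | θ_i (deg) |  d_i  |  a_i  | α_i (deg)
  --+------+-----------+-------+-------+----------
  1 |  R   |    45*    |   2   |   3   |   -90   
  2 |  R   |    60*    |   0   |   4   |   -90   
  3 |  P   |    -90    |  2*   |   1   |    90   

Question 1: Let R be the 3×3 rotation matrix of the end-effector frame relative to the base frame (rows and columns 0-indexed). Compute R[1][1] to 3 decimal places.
End-effector y-axis (col 1 of R) = (-0.6124,-0.6124,-0.5000)
R[1][1] = -0.6124

-0.612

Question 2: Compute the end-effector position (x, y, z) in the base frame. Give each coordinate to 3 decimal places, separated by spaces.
after link 1: o_1 = (2.1213, 2.1213, 2.0000)
after link 2: o_2 = (3.5355, 3.5355, -1.4641)
after link 3: o_3 = (1.6037, 3.0179, -2.4641)

1.604 3.018 -2.464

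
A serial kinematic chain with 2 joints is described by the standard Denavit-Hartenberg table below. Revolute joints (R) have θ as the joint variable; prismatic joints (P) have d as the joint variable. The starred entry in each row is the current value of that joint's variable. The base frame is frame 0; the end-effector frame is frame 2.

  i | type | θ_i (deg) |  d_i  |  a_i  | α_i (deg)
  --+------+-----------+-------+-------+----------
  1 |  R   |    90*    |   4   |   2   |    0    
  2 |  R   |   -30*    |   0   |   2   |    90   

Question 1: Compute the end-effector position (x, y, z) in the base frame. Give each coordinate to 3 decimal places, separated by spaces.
1.000 3.732 4.000

after link 1: o_1 = (0.0000, 2.0000, 4.0000)
after link 2: o_2 = (1.0000, 3.7321, 4.0000)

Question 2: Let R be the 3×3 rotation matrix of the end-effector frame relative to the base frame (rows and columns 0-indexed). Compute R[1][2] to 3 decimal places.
-0.500

End-effector z-axis (col 2 of R) = (0.8660,-0.5000,0.0000)
R[1][2] = -0.5000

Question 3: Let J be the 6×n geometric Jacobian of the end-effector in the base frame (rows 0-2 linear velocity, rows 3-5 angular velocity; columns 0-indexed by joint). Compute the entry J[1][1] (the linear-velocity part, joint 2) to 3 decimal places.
1.000

axis z_1 = (0.0000,0.0000,1.0000); lever o_n−o_1 = (1.0000,1.7321,0.0000)
cross product → J_v[:, 1] = (-1.7321,1.0000,0.0000)
J_ω[:, 1] = z_1
entry J[1][1] = 1.0000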